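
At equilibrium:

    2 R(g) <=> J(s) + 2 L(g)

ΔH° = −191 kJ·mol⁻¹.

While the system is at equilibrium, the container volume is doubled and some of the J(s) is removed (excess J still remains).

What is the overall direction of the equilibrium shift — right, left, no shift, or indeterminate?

Gas moles: reactants 2, products 2. Δn_gas = 0, so a volume change leaves Q equal to K — no shift from this change.
J is a pure solid; its activity is 1 regardless of amount, so Q is unaffected — no shift from this change.
None of the changes alters Q relative to K, so there is no net shift.

no shift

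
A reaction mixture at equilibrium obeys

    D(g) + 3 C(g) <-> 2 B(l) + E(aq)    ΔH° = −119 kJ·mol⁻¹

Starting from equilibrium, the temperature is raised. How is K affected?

K depends on temperature via the van 't Hoff relation. The forward reaction is exothermic, so raising T decreases K.

decreases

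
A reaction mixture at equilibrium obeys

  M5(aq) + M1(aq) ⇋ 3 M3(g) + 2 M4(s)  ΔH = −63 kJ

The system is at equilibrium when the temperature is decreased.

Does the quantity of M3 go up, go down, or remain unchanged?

increases

The forward reaction is exothermic. Lowering T favours the exothermic direction — shift to the right.
The net shift is to the right. M3 is a product, so its amount increases.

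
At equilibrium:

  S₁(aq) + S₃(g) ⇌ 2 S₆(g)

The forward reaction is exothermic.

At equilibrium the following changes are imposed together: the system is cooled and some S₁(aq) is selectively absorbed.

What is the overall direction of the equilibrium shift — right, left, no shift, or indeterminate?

cannot be determined

The forward reaction is exothermic. Lowering T favours the exothermic direction — shift to the right.
Removing S₁ (aq), a reactant, drives the reaction to the left.
The individual effects push in opposite directions; without quantitative information the net direction cannot be determined.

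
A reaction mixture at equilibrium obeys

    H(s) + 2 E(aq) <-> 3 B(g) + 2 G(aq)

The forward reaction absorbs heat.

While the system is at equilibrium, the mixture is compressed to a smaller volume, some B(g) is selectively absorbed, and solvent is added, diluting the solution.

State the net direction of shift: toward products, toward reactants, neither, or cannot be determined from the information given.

cannot be determined

Gas moles: reactants 0, products 3 (Δn_gas = +3). Compression shifts the system toward the side with fewer moles of gas — to the left.
Removing B (g), a product, drives the reaction to the right.
Dilution scales every aqueous concentration by the same factor. Δn_aq = 2 − 2 = 0, so Q is unchanged — no shift.
The individual effects push in opposite directions; without quantitative information the net direction cannot be determined.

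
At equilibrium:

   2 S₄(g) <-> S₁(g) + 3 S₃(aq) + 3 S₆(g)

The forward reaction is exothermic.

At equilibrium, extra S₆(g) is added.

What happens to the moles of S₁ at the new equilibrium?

decreases

Adding S₆ (g), a product, drives the reaction to the left.
The net shift is to the left. S₁ is a product, so its amount decreases.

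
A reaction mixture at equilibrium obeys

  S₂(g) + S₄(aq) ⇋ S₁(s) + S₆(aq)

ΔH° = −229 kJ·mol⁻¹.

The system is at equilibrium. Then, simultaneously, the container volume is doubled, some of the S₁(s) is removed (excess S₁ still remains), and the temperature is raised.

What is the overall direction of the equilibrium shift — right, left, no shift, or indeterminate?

left

Gas moles: reactants 1, products 0 (Δn_gas = -1). Expansion shifts the system toward the side with more moles of gas — to the left.
S₁ is a pure solid; its activity is 1 regardless of amount, so Q is unaffected — no shift from this change.
The forward reaction is exothermic. Raising T favours the endothermic direction — shift to the left.
Only the nonzero effect(s) matter; the net shift is to the left.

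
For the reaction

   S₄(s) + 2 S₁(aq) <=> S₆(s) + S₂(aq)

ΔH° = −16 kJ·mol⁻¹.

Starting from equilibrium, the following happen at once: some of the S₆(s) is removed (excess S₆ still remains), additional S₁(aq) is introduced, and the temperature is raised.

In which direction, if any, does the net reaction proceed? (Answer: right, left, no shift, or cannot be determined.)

S₆ is a pure solid; its activity is 1 regardless of amount, so Q is unaffected — no shift from this change.
Adding S₁ (aq), a reactant, drives the reaction to the right.
The forward reaction is exothermic. Raising T favours the endothermic direction — shift to the left.
The individual effects push in opposite directions; without quantitative information the net direction cannot be determined.

cannot be determined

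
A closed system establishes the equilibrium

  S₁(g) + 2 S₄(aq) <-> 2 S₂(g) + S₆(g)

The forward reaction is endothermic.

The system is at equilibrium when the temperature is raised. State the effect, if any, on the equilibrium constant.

increases

K depends on temperature via the van 't Hoff relation. The forward reaction is endothermic, so raising T increases K.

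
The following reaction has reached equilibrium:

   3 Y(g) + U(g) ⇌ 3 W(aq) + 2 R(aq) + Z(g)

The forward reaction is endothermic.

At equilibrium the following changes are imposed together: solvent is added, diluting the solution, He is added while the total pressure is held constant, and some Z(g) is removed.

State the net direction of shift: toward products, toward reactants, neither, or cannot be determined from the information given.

Dilution lowers every aqueous concentration by the same factor. Δn_aq = 5 − 0 = +5, so the system shifts toward the side with more dissolved moles — to the right.
Adding inert gas at constant total pressure expands the volume and lowers every reacting partial pressure. With Δn_gas = 1 − 4 = -3, Q moves away from K toward the side with fewer gas moles, so the system shifts toward the side with more gas moles — to the left.
Removing Z (g), a product, drives the reaction to the right.
The individual effects push in opposite directions; without quantitative information the net direction cannot be determined.

cannot be determined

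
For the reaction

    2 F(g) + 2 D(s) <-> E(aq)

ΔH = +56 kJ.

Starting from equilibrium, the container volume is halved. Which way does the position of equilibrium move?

Gas moles: reactants 2, products 0 (Δn_gas = -2). Compression shifts the system toward the side with fewer moles of gas — to the right.

right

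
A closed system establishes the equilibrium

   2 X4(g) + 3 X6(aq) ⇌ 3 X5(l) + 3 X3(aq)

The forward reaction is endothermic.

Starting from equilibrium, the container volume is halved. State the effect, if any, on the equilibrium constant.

unchanged

The equilibrium constant depends only on temperature. This perturbation may move the position of equilibrium, but since T is unchanged, K itself is unchanged.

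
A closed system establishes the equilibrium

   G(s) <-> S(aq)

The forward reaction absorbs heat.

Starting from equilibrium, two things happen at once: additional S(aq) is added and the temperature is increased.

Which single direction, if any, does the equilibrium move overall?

cannot be determined

Adding S (aq), a product, drives the reaction to the left.
The forward reaction is endothermic. Raising T favours the endothermic direction — shift to the right.
The individual effects push in opposite directions; without quantitative information the net direction cannot be determined.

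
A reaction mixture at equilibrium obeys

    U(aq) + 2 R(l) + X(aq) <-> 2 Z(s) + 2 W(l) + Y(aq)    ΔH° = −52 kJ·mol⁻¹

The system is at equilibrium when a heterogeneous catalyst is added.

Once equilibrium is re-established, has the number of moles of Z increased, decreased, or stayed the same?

unchanged

A catalyst speeds both forward and reverse rates equally; it changes neither Q nor K — no shift from this change.
No net shift occurs, so the amount of Z is unchanged.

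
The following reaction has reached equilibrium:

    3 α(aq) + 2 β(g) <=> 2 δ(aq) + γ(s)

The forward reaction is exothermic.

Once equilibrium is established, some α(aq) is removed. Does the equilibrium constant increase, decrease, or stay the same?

unchanged

The equilibrium constant depends only on temperature. This perturbation may move the position of equilibrium, but since T is unchanged, K itself is unchanged.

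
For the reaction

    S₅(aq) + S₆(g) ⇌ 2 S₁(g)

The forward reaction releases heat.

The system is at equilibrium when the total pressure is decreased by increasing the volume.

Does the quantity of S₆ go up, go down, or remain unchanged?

Gas moles: reactants 1, products 2 (Δn_gas = +1). Expansion shifts the system toward the side with more moles of gas — to the right.
The net shift is to the right. S₆ is a reactant, so its amount decreases.

decreases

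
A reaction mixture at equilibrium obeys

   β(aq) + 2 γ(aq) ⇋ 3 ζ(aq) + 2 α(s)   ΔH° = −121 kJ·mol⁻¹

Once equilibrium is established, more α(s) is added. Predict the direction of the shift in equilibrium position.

α is a pure solid; its activity is 1 regardless of amount, so Q is unaffected — no shift from this change.

no shift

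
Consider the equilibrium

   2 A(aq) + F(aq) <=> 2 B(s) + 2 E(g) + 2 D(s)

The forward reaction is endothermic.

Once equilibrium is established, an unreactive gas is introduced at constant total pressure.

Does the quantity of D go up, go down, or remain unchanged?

Adding inert gas at constant total pressure expands the volume and lowers every reacting partial pressure. With Δn_gas = 2 − 0 = +2, Q moves away from K toward the side with fewer gas moles, so the system shifts toward the side with more gas moles — to the right.
The net shift is to the right. D is a product, so its amount increases.

increases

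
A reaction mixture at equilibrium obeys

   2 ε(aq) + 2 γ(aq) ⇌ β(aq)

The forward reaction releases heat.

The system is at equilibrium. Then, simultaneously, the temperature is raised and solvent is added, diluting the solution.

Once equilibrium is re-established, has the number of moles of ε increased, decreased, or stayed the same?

increases

The forward reaction is exothermic. Raising T favours the endothermic direction — shift to the left.
Dilution lowers every aqueous concentration by the same factor. Δn_aq = 1 − 4 = -3, so the system shifts toward the side with more dissolved moles — to the left.
The net shift is to the left. ε is a reactant, so its amount increases.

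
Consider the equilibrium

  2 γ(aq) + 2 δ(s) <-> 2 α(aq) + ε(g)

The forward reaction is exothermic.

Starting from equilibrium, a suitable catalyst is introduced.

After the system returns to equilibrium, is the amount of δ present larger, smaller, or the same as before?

A catalyst speeds both forward and reverse rates equally; it changes neither Q nor K — no shift from this change.
No net shift occurs, so the amount of δ is unchanged.

unchanged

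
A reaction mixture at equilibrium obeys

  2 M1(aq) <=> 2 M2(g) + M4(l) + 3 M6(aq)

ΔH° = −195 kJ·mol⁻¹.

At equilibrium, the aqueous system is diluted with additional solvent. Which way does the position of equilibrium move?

right

Dilution lowers every aqueous concentration by the same factor. Δn_aq = 3 − 2 = +1, so the system shifts toward the side with more dissolved moles — to the right.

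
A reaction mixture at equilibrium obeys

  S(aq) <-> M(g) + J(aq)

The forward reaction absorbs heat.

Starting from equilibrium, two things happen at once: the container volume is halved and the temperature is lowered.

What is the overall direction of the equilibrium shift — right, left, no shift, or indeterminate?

left

Gas moles: reactants 0, products 1 (Δn_gas = +1). Compression shifts the system toward the side with fewer moles of gas — to the left.
The forward reaction is endothermic. Lowering T favours the exothermic direction — shift to the left.
All effects act in the same direction — net shift to the left.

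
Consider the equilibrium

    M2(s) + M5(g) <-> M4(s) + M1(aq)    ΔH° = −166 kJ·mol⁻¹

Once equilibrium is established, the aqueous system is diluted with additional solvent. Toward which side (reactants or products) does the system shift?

Dilution lowers every aqueous concentration by the same factor. Δn_aq = 1 − 0 = +1, so the system shifts toward the side with more dissolved moles — to the right.

right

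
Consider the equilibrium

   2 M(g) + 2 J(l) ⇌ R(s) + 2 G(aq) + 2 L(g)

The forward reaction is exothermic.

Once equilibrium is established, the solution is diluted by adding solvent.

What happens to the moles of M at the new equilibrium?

Dilution lowers every aqueous concentration by the same factor. Δn_aq = 2 − 0 = +2, so the system shifts toward the side with more dissolved moles — to the right.
The net shift is to the right. M is a reactant, so its amount decreases.

decreases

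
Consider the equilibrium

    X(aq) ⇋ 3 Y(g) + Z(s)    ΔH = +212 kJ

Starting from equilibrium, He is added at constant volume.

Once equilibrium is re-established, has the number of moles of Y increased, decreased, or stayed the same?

unchanged

At constant volume, adding an inert gas leaves every reacting species' partial pressure unchanged, so Q is unchanged — no shift from this change.
No net shift occurs, so the amount of Y is unchanged.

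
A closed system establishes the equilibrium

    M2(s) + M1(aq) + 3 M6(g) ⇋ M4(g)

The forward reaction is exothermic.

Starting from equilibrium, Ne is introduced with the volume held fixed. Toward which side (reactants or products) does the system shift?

no shift

At constant volume, adding an inert gas leaves every reacting species' partial pressure unchanged, so Q is unchanged — no shift from this change.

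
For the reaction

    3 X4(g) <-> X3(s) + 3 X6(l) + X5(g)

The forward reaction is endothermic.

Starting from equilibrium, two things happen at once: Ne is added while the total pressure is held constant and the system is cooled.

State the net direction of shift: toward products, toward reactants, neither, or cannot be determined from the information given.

left

Adding inert gas at constant total pressure expands the volume and lowers every reacting partial pressure. With Δn_gas = 1 − 3 = -2, Q moves away from K toward the side with fewer gas moles, so the system shifts toward the side with more gas moles — to the left.
The forward reaction is endothermic. Lowering T favours the exothermic direction — shift to the left.
All effects act in the same direction — net shift to the left.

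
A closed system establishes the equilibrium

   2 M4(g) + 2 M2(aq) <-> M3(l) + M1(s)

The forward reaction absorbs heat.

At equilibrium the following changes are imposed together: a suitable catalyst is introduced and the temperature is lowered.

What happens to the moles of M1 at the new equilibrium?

A catalyst speeds both forward and reverse rates equally; it changes neither Q nor K — no shift from this change.
The forward reaction is endothermic. Lowering T favours the exothermic direction — shift to the left.
The net shift is to the left. M1 is a product, so its amount decreases.

decreases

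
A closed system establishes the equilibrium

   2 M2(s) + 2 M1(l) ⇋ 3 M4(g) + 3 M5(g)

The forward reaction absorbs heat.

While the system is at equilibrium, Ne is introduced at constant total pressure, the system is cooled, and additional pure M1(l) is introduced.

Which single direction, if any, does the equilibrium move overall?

Adding inert gas at constant total pressure expands the volume and lowers every reacting partial pressure. With Δn_gas = 6 − 0 = +6, Q moves away from K toward the side with fewer gas moles, so the system shifts toward the side with more gas moles — to the right.
The forward reaction is endothermic. Lowering T favours the exothermic direction — shift to the left.
M1 is a pure liquid; its activity is 1 regardless of amount, so Q is unaffected — no shift from this change.
The individual effects push in opposite directions; without quantitative information the net direction cannot be determined.

cannot be determined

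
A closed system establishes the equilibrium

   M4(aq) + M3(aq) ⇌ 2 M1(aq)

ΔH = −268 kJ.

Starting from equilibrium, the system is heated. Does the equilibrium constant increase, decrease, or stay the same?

decreases

K depends on temperature via the van 't Hoff relation. The forward reaction is exothermic, so raising T decreases K.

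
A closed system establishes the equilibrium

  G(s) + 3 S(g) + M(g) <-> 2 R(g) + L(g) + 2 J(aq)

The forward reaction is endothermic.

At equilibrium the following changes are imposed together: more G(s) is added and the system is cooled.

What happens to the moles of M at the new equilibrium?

G is a pure solid; its activity is 1 regardless of amount, so Q is unaffected — no shift from this change.
The forward reaction is endothermic. Lowering T favours the exothermic direction — shift to the left.
The net shift is to the left. M is a reactant, so its amount increases.

increases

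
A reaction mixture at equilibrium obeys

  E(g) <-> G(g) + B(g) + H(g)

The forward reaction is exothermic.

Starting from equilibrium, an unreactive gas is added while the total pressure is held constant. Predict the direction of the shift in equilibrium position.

right

Adding inert gas at constant total pressure expands the volume and lowers every reacting partial pressure. With Δn_gas = 3 − 1 = +2, Q moves away from K toward the side with fewer gas moles, so the system shifts toward the side with more gas moles — to the right.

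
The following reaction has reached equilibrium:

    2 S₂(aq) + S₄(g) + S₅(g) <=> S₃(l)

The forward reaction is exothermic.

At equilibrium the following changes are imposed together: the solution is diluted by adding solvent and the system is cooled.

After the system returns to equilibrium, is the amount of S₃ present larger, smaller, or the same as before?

cannot be determined

Dilution lowers every aqueous concentration by the same factor. Δn_aq = 0 − 2 = -2, so the system shifts toward the side with more dissolved moles — to the left.
The forward reaction is exothermic. Lowering T favours the exothermic direction — shift to the right.
The two effects oppose each other, so the net shift — and hence the change in S₃ — cannot be determined from the given information.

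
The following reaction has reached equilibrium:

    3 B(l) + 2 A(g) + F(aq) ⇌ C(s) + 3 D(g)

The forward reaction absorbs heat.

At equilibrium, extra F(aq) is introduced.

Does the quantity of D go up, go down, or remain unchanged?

increases

Adding F (aq), a reactant, drives the reaction to the right.
The net shift is to the right. D is a product, so its amount increases.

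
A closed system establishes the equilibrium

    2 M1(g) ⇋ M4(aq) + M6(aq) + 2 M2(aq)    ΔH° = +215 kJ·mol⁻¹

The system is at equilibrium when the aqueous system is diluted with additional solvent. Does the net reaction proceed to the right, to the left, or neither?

Dilution lowers every aqueous concentration by the same factor. Δn_aq = 4 − 0 = +4, so the system shifts toward the side with more dissolved moles — to the right.

right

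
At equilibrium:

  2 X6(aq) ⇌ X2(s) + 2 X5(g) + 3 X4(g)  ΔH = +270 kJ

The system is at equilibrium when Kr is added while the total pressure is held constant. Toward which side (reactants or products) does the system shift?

right

Adding inert gas at constant total pressure expands the volume and lowers every reacting partial pressure. With Δn_gas = 5 − 0 = +5, Q moves away from K toward the side with fewer gas moles, so the system shifts toward the side with more gas moles — to the right.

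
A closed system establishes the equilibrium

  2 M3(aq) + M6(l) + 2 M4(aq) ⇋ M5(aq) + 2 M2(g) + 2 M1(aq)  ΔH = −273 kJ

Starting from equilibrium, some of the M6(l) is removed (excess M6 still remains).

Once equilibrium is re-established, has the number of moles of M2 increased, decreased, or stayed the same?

unchanged

M6 is a pure liquid; its activity is 1 regardless of amount, so Q is unaffected — no shift from this change.
No net shift occurs, so the amount of M2 is unchanged.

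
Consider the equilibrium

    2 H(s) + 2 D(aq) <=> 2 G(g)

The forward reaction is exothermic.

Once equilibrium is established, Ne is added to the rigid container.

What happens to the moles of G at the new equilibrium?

unchanged

At constant volume, adding an inert gas leaves every reacting species' partial pressure unchanged, so Q is unchanged — no shift from this change.
No net shift occurs, so the amount of G is unchanged.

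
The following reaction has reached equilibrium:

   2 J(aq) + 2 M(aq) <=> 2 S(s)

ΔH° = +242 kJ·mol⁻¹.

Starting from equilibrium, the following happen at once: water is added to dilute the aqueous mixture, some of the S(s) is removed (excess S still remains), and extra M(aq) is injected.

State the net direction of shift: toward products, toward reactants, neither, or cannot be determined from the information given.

cannot be determined

Dilution lowers every aqueous concentration by the same factor. Δn_aq = 0 − 4 = -4, so the system shifts toward the side with more dissolved moles — to the left.
S is a pure solid; its activity is 1 regardless of amount, so Q is unaffected — no shift from this change.
Adding M (aq), a reactant, drives the reaction to the right.
The individual effects push in opposite directions; without quantitative information the net direction cannot be determined.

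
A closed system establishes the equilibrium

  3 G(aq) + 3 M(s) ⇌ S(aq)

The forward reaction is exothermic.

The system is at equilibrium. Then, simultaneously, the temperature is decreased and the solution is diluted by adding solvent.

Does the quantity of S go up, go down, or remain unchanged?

cannot be determined

The forward reaction is exothermic. Lowering T favours the exothermic direction — shift to the right.
Dilution lowers every aqueous concentration by the same factor. Δn_aq = 1 − 3 = -2, so the system shifts toward the side with more dissolved moles — to the left.
The two effects oppose each other, so the net shift — and hence the change in S — cannot be determined from the given information.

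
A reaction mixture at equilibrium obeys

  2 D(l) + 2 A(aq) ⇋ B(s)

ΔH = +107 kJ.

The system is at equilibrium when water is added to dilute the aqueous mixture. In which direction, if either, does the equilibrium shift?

Dilution lowers every aqueous concentration by the same factor. Δn_aq = 0 − 2 = -2, so the system shifts toward the side with more dissolved moles — to the left.

left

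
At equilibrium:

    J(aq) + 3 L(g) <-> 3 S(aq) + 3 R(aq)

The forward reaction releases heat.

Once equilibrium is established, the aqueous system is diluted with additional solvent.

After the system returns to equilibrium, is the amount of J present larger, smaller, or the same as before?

decreases

Dilution lowers every aqueous concentration by the same factor. Δn_aq = 6 − 1 = +5, so the system shifts toward the side with more dissolved moles — to the right.
The net shift is to the right. J is a reactant, so its amount decreases.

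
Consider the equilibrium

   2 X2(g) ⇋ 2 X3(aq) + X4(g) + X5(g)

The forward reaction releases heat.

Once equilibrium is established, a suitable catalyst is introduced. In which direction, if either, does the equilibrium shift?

no shift

A catalyst speeds both forward and reverse rates equally; it changes neither Q nor K — no shift from this change.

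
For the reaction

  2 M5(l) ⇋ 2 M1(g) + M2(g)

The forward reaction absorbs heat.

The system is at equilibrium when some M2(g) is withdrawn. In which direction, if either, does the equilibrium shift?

Removing M2 (g), a product, drives the reaction to the right.

right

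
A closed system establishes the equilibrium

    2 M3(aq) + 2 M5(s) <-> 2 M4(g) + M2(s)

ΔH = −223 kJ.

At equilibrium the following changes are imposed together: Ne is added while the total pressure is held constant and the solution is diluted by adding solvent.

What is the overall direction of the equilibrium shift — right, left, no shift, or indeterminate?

Adding inert gas at constant total pressure expands the volume and lowers every reacting partial pressure. With Δn_gas = 2 − 0 = +2, Q moves away from K toward the side with fewer gas moles, so the system shifts toward the side with more gas moles — to the right.
Dilution lowers every aqueous concentration by the same factor. Δn_aq = 0 − 2 = -2, so the system shifts toward the side with more dissolved moles — to the left.
The individual effects push in opposite directions; without quantitative information the net direction cannot be determined.

cannot be determined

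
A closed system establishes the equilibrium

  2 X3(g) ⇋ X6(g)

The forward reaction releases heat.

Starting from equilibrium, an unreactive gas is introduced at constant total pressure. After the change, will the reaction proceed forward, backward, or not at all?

Adding inert gas at constant total pressure expands the volume and lowers every reacting partial pressure. With Δn_gas = 1 − 2 = -1, Q moves away from K toward the side with fewer gas moles, so the system shifts toward the side with more gas moles — to the left.

left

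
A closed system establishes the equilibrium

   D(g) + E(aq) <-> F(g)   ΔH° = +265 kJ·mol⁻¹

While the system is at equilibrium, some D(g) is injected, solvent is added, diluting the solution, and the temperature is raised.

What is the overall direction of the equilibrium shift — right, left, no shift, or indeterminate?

Adding D (g), a reactant, drives the reaction to the right.
Dilution lowers every aqueous concentration by the same factor. Δn_aq = 0 − 1 = -1, so the system shifts toward the side with more dissolved moles — to the left.
The forward reaction is endothermic. Raising T favours the endothermic direction — shift to the right.
The individual effects push in opposite directions; without quantitative information the net direction cannot be determined.

cannot be determined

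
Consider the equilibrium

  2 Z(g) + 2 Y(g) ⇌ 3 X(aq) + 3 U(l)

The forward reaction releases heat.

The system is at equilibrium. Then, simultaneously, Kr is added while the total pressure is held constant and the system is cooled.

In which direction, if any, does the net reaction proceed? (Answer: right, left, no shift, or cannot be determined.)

cannot be determined

Adding inert gas at constant total pressure expands the volume and lowers every reacting partial pressure. With Δn_gas = 0 − 4 = -4, Q moves away from K toward the side with fewer gas moles, so the system shifts toward the side with more gas moles — to the left.
The forward reaction is exothermic. Lowering T favours the exothermic direction — shift to the right.
The individual effects push in opposite directions; without quantitative information the net direction cannot be determined.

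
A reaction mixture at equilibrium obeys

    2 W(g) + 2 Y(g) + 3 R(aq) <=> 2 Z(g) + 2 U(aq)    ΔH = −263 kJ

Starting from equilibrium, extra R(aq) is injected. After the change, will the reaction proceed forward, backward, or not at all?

right

Adding R (aq), a reactant, drives the reaction to the right.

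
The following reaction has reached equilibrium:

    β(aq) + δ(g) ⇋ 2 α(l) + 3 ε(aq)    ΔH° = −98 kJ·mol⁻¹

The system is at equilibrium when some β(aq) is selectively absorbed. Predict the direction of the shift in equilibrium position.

Removing β (aq), a reactant, drives the reaction to the left.

left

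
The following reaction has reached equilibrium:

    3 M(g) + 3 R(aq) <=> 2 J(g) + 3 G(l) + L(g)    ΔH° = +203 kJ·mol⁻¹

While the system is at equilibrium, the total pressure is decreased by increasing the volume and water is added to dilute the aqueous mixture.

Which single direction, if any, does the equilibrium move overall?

Gas moles: reactants 3, products 3. Δn_gas = 0, so a volume change leaves Q equal to K — no shift from this change.
Dilution lowers every aqueous concentration by the same factor. Δn_aq = 0 − 3 = -3, so the system shifts toward the side with more dissolved moles — to the left.
Only the nonzero effect(s) matter; the net shift is to the left.

left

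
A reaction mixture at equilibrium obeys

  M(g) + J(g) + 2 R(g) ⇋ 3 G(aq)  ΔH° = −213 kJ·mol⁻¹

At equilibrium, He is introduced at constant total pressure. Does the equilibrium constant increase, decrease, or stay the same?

The equilibrium constant depends only on temperature. This perturbation may move the position of equilibrium, but since T is unchanged, K itself is unchanged.

unchanged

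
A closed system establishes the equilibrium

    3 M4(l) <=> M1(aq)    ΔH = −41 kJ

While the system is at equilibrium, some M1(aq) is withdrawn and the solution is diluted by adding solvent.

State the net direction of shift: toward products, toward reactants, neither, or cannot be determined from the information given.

right

Removing M1 (aq), a product, drives the reaction to the right.
Dilution lowers every aqueous concentration by the same factor. Δn_aq = 1 − 0 = +1, so the system shifts toward the side with more dissolved moles — to the right.
All effects act in the same direction — net shift to the right.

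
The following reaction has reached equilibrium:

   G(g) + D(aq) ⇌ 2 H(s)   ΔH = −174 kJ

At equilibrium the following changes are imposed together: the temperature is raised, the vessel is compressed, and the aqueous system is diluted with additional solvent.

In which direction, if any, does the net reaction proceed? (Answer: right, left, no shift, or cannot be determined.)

cannot be determined

The forward reaction is exothermic. Raising T favours the endothermic direction — shift to the left.
Gas moles: reactants 1, products 0 (Δn_gas = -1). Compression shifts the system toward the side with fewer moles of gas — to the right.
Dilution lowers every aqueous concentration by the same factor. Δn_aq = 0 − 1 = -1, so the system shifts toward the side with more dissolved moles — to the left.
The individual effects push in opposite directions; without quantitative information the net direction cannot be determined.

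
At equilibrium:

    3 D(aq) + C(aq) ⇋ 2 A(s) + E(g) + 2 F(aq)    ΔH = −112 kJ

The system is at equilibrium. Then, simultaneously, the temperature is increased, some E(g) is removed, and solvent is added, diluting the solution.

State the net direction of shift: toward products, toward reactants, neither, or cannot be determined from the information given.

cannot be determined

The forward reaction is exothermic. Raising T favours the endothermic direction — shift to the left.
Removing E (g), a product, drives the reaction to the right.
Dilution lowers every aqueous concentration by the same factor. Δn_aq = 2 − 4 = -2, so the system shifts toward the side with more dissolved moles — to the left.
The individual effects push in opposite directions; without quantitative information the net direction cannot be determined.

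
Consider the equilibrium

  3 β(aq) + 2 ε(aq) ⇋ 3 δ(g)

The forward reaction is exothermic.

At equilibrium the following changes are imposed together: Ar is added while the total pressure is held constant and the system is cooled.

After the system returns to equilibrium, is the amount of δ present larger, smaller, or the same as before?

increases

Adding inert gas at constant total pressure expands the volume and lowers every reacting partial pressure. With Δn_gas = 3 − 0 = +3, Q moves away from K toward the side with fewer gas moles, so the system shifts toward the side with more gas moles — to the right.
The forward reaction is exothermic. Lowering T favours the exothermic direction — shift to the right.
The net shift is to the right. δ is a product, so its amount increases.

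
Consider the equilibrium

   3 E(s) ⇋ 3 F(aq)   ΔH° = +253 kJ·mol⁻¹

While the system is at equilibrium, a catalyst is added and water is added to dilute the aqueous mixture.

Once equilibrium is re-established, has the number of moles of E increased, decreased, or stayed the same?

decreases

A catalyst speeds both forward and reverse rates equally; it changes neither Q nor K — no shift from this change.
Dilution lowers every aqueous concentration by the same factor. Δn_aq = 3 − 0 = +3, so the system shifts toward the side with more dissolved moles — to the right.
The net shift is to the right. E is a reactant, so its amount decreases.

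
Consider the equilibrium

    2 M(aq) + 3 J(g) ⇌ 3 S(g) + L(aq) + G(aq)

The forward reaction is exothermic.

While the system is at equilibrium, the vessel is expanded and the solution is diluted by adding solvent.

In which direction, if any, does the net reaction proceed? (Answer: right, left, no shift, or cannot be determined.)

no shift

Gas moles: reactants 3, products 3. Δn_gas = 0, so a volume change leaves Q equal to K — no shift from this change.
Dilution scales every aqueous concentration by the same factor. Δn_aq = 2 − 2 = 0, so Q is unchanged — no shift.
None of the changes alters Q relative to K, so there is no net shift.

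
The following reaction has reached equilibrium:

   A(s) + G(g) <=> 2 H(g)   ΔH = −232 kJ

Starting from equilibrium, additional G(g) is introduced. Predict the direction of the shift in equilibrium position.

Adding G (g), a reactant, drives the reaction to the right.

right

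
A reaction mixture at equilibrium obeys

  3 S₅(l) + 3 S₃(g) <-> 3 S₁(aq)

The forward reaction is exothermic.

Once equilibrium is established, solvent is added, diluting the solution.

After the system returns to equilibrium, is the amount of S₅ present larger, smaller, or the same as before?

decreases

Dilution lowers every aqueous concentration by the same factor. Δn_aq = 3 − 0 = +3, so the system shifts toward the side with more dissolved moles — to the right.
The net shift is to the right. S₅ is a reactant, so its amount decreases.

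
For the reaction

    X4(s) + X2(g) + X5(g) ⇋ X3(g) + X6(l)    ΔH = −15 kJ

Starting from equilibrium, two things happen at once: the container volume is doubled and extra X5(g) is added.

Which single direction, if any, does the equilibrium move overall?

cannot be determined

Gas moles: reactants 2, products 1 (Δn_gas = -1). Expansion shifts the system toward the side with more moles of gas — to the left.
Adding X5 (g), a reactant, drives the reaction to the right.
The individual effects push in opposite directions; without quantitative information the net direction cannot be determined.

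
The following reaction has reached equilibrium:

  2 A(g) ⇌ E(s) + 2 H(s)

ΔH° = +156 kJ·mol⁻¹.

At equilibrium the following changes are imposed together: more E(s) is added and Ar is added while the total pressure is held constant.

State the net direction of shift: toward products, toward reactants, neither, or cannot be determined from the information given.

E is a pure solid; its activity is 1 regardless of amount, so Q is unaffected — no shift from this change.
Adding inert gas at constant total pressure expands the volume and lowers every reacting partial pressure. With Δn_gas = 0 − 2 = -2, Q moves away from K toward the side with fewer gas moles, so the system shifts toward the side with more gas moles — to the left.
Only the nonzero effect(s) matter; the net shift is to the left.

left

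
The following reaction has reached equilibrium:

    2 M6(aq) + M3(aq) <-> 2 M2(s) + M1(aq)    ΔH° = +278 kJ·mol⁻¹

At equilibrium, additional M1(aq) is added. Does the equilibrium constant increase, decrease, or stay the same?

unchanged

The equilibrium constant depends only on temperature. This perturbation may move the position of equilibrium, but since T is unchanged, K itself is unchanged.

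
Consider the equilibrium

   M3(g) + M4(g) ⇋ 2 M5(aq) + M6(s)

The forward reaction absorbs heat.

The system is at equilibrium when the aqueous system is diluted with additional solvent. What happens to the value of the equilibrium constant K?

The equilibrium constant depends only on temperature. This perturbation may move the position of equilibrium, but since T is unchanged, K itself is unchanged.

unchanged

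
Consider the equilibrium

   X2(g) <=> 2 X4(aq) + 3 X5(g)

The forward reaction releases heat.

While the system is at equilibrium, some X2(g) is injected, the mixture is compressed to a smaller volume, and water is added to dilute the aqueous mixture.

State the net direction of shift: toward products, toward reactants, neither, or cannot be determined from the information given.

Adding X2 (g), a reactant, drives the reaction to the right.
Gas moles: reactants 1, products 3 (Δn_gas = +2). Compression shifts the system toward the side with fewer moles of gas — to the left.
Dilution lowers every aqueous concentration by the same factor. Δn_aq = 2 − 0 = +2, so the system shifts toward the side with more dissolved moles — to the right.
The individual effects push in opposite directions; without quantitative information the net direction cannot be determined.

cannot be determined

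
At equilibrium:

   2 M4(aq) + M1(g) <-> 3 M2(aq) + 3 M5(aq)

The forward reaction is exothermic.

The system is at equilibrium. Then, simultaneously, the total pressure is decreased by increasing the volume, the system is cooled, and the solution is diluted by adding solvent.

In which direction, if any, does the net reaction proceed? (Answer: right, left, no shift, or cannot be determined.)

cannot be determined

Gas moles: reactants 1, products 0 (Δn_gas = -1). Expansion shifts the system toward the side with more moles of gas — to the left.
The forward reaction is exothermic. Lowering T favours the exothermic direction — shift to the right.
Dilution lowers every aqueous concentration by the same factor. Δn_aq = 6 − 2 = +4, so the system shifts toward the side with more dissolved moles — to the right.
The individual effects push in opposite directions; without quantitative information the net direction cannot be determined.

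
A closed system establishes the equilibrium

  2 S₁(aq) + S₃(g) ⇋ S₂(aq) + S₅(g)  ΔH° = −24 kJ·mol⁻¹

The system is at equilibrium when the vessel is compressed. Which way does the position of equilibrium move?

Gas moles: reactants 1, products 1. Δn_gas = 0, so a volume change leaves Q equal to K — no shift from this change.

no shift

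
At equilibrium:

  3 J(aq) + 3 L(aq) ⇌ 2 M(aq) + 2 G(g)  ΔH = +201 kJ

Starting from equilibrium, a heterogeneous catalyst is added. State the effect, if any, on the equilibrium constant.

The equilibrium constant depends only on temperature. This perturbation changes neither the position of equilibrium nor K.

unchanged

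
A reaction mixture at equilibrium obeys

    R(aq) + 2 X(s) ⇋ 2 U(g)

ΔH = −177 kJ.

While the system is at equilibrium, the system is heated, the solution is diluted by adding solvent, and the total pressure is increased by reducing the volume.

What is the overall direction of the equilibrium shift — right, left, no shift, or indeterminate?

left

The forward reaction is exothermic. Raising T favours the endothermic direction — shift to the left.
Dilution lowers every aqueous concentration by the same factor. Δn_aq = 0 − 1 = -1, so the system shifts toward the side with more dissolved moles — to the left.
Gas moles: reactants 0, products 2 (Δn_gas = +2). Compression shifts the system toward the side with fewer moles of gas — to the left.
All effects act in the same direction — net shift to the left.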